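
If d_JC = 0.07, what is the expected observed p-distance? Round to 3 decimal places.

p = (3/4)(1 − e^(−4d/3)) = 0.75 × (1 − e^(-0.093333)) = 0.75 × (1 − 0.910890) = 0.066833.

0.067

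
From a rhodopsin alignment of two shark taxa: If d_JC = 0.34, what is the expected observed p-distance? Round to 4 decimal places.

p = (3/4)(1 − e^(−4d/3)) = 0.75 × (1 − e^(-0.453333)) = 0.75 × (1 − 0.635506) = 0.273371.

0.2734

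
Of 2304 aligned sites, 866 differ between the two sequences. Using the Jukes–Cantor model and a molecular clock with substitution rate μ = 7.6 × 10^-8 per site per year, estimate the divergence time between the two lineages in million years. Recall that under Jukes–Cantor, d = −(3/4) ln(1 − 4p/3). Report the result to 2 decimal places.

3.43

p = 866/2304 ≈ 0.375868.
d = −(3/4) ln(1 − 4p/3) = −0.75 ln(1 − 0.501157) = −0.75 ln(0.498843)
  = −0.75 × (-0.695464) = 0.521598 substitutions/site.
Under a molecular clock d = 2μt, so t = d/(2μ) = 0.521598 / (2 × 7.6 × 10^-8) = 3.43 million years.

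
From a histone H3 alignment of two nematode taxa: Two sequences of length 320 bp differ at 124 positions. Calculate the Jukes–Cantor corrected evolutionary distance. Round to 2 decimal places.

0.55

p = 124/320 = 0.3875.
d = −(3/4) ln(1 − 4p/3) = −0.75 ln(1 − 0.516667) = −0.75 ln(0.483333)
  = −0.75 × (-0.727049) = 0.545287 substitutions/site.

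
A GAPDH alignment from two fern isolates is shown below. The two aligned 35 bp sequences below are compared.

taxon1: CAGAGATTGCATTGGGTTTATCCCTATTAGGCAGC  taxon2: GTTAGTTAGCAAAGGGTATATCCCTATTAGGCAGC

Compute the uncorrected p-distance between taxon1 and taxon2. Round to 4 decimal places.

0.2286

The sequences differ at 8 of 35 positions (sites 1, 2, 3, 6, 8, 12, 13, 18).
p = 8/35 = 0.228571… ≈ 0.2286 (to 4 d.p.).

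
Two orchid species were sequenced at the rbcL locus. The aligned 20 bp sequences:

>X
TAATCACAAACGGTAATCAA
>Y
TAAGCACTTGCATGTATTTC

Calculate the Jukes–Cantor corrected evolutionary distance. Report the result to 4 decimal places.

0.9913

The sequences differ at 11 of 20 sites, so p = 11/20 = 0.55.
d = −(3/4) ln(1 − 4p/3) = −0.75 ln(1 − 0.733333) = −0.75 ln(0.266667)
  = −0.75 × (-1.321755) = 0.991316 substitutions/site.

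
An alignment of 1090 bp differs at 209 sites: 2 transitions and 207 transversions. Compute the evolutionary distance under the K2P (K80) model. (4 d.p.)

0.2270

P = 2/1090 ≈ 0.001835 and Q = 207/1090 ≈ 0.189908.
Under the Kimura two-parameter model, d = −½ ln(1 − 2P − Q) − ¼ ln(1 − 2Q).
1 − 2P − Q = 0.806422, giving −½ ln(0.806422) = 0.107574.
1 − 2Q = 0.620184, giving −¼ ln(0.620184) = 0.119435.
d = 0.107574 + 0.119435 = 0.227009.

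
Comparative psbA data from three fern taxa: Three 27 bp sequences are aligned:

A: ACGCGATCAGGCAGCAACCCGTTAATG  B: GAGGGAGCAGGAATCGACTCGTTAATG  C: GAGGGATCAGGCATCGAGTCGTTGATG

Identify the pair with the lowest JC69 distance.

A–B: 8/27 differ, p = 0.296, d = 0.377.
A–C: 8/27 differ, p = 0.296, d = 0.377.
B–C: 4/27 differ, p = 0.148, d = 0.165.
The smallest distance is between B and C.

B and C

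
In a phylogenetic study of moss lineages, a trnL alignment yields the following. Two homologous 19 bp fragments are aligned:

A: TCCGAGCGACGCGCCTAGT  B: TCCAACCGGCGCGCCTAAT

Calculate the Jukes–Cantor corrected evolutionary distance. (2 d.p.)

The sequences differ at 4 of 19 sites (4, 6, 9, 18), so p = 4/19 ≈ 0.210526.
d = −(3/4) ln(1 − 4p/3) = −0.75 ln(1 − 0.280701) = −0.75 ln(0.719299)
  = −0.75 × (-0.329478) = 0.247109 substitutions/site.

0.25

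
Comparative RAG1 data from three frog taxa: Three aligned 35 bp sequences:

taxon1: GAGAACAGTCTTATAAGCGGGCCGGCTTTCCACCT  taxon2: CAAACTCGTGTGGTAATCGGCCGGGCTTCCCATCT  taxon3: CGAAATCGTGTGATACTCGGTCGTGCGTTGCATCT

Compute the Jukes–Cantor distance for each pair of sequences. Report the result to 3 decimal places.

taxon1–taxon2: 13/35 sites differ → p ≈ 0.371429, d = −0.75 ln(1 − 0.495239) = 0.512753 ≈ 0.513.
taxon1–taxon3: 15/35 sites differ → p ≈ 0.428571, d = −0.75 ln(1 − 0.571428) = 0.635472 ≈ 0.635.
taxon2–taxon3: 9/35 sites differ → p ≈ 0.257143, d = −0.75 ln(1 − 0.342857) = 0.314890 ≈ 0.315.

d(taxon1,taxon2) = 0.513, d(taxon1,taxon3) = 0.635, d(taxon2,taxon3) = 0.315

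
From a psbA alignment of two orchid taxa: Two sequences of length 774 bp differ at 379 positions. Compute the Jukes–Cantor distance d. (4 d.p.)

0.7936

p = 379/774 ≈ 0.489664.
d = −(3/4) ln(1 − 4p/3) = −0.75 ln(1 − 0.652885) = −0.75 ln(0.347115)
  = −0.75 × (-1.058099) = 0.793574 substitutions/site.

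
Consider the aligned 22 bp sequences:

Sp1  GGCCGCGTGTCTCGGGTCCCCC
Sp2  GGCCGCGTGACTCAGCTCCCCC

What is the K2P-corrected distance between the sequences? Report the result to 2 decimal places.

0.15

Of 22 sites, 1 differences are transitions and 2 are transversions, so P = 1/22 ≈ 0.045455 and Q = 2/22 ≈ 0.090909.
Under the Kimura two-parameter model, d = −½ ln(1 − 2P − Q) − ¼ ln(1 − 2Q).
1 − 2P − Q = 0.818181, giving −½ ln(0.818181) = 0.100336.
1 − 2Q = 0.818182, giving −¼ ln(0.818182) = 0.050168.
d = 0.100336 + 0.050168 = 0.150504.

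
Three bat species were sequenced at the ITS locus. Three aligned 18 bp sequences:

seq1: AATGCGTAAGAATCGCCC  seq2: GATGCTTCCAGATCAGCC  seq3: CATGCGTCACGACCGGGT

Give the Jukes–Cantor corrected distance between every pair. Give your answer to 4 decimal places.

d(seq1,seq2) = 0.6735, d(seq1,seq3) = 0.6735, d(seq2,seq3) = 0.6735

seq1–seq2: 8/18 sites differ → p ≈ 0.444444, d = −0.75 ln(1 − 0.592592) = 0.673455 ≈ 0.6735.
seq1–seq3: 8/18 sites differ → p ≈ 0.444444, d = −0.75 ln(1 − 0.592592) = 0.673455 ≈ 0.6735.
seq2–seq3: 8/18 sites differ → p ≈ 0.444444, d = −0.75 ln(1 − 0.592592) = 0.673455 ≈ 0.6735.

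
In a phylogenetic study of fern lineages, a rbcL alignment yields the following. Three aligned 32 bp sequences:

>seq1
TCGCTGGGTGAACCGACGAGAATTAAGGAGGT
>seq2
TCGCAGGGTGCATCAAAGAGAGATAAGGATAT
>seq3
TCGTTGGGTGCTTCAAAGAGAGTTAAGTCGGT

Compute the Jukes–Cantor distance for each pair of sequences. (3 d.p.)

d(seq1,seq2) = 0.353, d(seq1,seq3) = 0.353, d(seq2,seq3) = 0.304

seq1–seq2: 9/32 sites differ → p = 0.28125, d = −0.75 ln(1 − 0.375) = 0.352503 ≈ 0.353.
seq1–seq3: 9/32 sites differ → p = 0.28125, d = −0.75 ln(1 − 0.375) = 0.352503 ≈ 0.353.
seq2–seq3: 8/32 sites differ → p = 0.25, d = −0.75 ln(1 − 0.333333) = 0.304098 ≈ 0.304.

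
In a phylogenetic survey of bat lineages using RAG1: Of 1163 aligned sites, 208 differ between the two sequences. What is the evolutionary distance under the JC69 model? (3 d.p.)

0.204

p = 208/1163 ≈ 0.178848.
d = −(3/4) ln(1 − 4p/3) = −0.75 ln(1 − 0.238464) = −0.75 ln(0.761536)
  = −0.75 × (-0.272418) = 0.204314 substitutions/site.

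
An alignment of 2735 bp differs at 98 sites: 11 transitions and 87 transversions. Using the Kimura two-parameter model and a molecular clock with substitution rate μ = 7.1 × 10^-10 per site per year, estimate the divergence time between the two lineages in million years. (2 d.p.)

25.89

P = 11/2735 ≈ 0.004022 and Q = 87/2735 ≈ 0.03181.
Under the Kimura two-parameter model, d = −½ ln(1 − 2P − Q) − ¼ ln(1 − 2Q).
1 − 2P − Q = 0.960146, giving −½ ln(0.960146) = 0.020335.
1 − 2Q = 0.93638, giving −¼ ln(0.93638) = 0.016433.
d = 0.020335 + 0.016433 = 0.036768.
Under a molecular clock d = 2μt, so t = d/(2μ) = 0.036768 / (2 × 7.1 × 10^-10) = 25.89 million years.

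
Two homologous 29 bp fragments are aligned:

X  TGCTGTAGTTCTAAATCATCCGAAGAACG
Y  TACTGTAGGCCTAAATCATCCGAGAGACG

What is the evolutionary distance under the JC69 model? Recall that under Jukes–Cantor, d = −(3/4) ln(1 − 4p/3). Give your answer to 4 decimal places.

The sequences differ at 6 of 29 sites (2, 9, 10, 24, 25, 26), so p = 6/29 ≈ 0.206897.
d = −(3/4) ln(1 − 4p/3) = −0.75 ln(1 − 0.275863) = −0.75 ln(0.724137)
  = −0.75 × (-0.322775) = 0.242081 substitutions/site.

0.2421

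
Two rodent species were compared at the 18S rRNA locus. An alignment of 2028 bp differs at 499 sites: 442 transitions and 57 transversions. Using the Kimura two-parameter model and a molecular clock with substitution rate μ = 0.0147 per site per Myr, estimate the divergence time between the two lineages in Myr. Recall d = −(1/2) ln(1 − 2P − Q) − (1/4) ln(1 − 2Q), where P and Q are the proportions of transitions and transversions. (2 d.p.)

11.10

P = 442/2028 ≈ 0.217949 and Q = 57/2028 ≈ 0.028107.
Under the Kimura two-parameter model, d = −½ ln(1 − 2P − Q) − ¼ ln(1 − 2Q).
1 − 2P − Q = 0.535995, giving −½ ln(0.535995) = 0.311815.
1 − 2Q = 0.943786, giving −¼ ln(0.943786) = 0.014464.
d = 0.311815 + 0.014464 = 0.326279.
Under a molecular clock d = 2μt, so t = d/(2μ) = 0.326279 / (2 × 0.0147) = 11.10 Myr.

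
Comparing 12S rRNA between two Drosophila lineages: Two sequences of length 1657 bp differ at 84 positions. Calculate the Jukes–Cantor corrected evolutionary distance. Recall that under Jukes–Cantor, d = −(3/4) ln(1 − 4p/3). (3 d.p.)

p = 84/1657 ≈ 0.050694.
d = −(3/4) ln(1 − 4p/3) = −0.75 ln(1 − 0.067592) = −0.75 ln(0.932408)
  = −0.75 × (-0.069985) = 0.052489 substitutions/site.

0.052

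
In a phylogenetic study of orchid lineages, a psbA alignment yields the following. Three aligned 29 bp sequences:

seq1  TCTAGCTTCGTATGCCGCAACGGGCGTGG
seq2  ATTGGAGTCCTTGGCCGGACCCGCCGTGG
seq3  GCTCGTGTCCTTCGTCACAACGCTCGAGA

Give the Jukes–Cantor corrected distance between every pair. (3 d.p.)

seq1–seq2: 12/29 sites differ → p ≈ 0.413793, d = −0.75 ln(1 − 0.551724) = 0.601760 ≈ 0.602.
seq1–seq3: 13/29 sites differ → p ≈ 0.448276, d = −0.75 ln(1 − 0.597701) = 0.682920 ≈ 0.683.
seq2–seq3: 14/29 sites differ → p ≈ 0.482759, d = −0.75 ln(1 − 0.643679) = 0.773942 ≈ 0.774.

d(seq1,seq2) = 0.602, d(seq1,seq3) = 0.683, d(seq2,seq3) = 0.774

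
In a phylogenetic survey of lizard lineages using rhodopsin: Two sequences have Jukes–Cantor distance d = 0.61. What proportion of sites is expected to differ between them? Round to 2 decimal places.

0.42

p = (3/4)(1 − e^(−4d/3)) = 0.75 × (1 − e^(-0.813333)) = 0.75 × (1 − 0.443378) = 0.417467.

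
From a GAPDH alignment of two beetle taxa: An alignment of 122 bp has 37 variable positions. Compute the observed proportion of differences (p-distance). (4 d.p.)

0.3033

p = 37/122 = 0.303278… ≈ 0.3033 (to 4 d.p.).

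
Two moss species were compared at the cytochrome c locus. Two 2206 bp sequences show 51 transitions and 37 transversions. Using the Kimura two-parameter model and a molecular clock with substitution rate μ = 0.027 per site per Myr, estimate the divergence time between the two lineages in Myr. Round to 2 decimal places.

0.76

P = 51/2206 ≈ 0.023119 and Q = 37/2206 ≈ 0.016772.
Under the Kimura two-parameter model, d = −½ ln(1 − 2P − Q) − ¼ ln(1 − 2Q).
1 − 2P − Q = 0.93699, giving −½ ln(0.93699) = 0.032541.
1 − 2Q = 0.966456, giving −¼ ln(0.966456) = 0.008530.
d = 0.032541 + 0.008530 = 0.041071.
Under a molecular clock d = 2μt, so t = d/(2μ) = 0.041071 / (2 × 0.027) = 0.76 Myr.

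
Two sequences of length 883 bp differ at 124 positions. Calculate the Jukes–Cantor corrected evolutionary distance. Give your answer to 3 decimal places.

0.155

p = 124/883 ≈ 0.14043.
d = −(3/4) ln(1 − 4p/3) = −0.75 ln(1 − 0.18724) = −0.75 ln(0.81276)
  = −0.75 × (-0.207319) = 0.155489 substitutions/site.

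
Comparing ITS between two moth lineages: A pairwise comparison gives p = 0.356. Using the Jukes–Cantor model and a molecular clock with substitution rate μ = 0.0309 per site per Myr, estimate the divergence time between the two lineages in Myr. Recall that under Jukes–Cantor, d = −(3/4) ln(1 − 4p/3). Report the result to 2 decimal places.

7.81

d = −(3/4) ln(1 − 4p/3) = −0.75 ln(1 − 0.474667) = −0.75 ln(0.525333)
  = −0.75 × (-0.643723) = 0.482792 substitutions/site.
Under a molecular clock d = 2μt, so t = d/(2μ) = 0.482792 / (2 × 0.0309) = 7.81 Myr.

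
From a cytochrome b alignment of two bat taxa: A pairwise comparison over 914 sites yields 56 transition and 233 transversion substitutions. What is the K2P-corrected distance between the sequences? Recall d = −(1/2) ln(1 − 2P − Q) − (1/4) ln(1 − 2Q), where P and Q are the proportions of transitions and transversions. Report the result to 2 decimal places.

0.42

P = 56/914 ≈ 0.061269 and Q = 233/914 ≈ 0.254923.
Under the Kimura two-parameter model, d = −½ ln(1 − 2P − Q) − ¼ ln(1 − 2Q).
1 − 2P − Q = 0.622539, giving −½ ln(0.622539) = 0.236975.
1 − 2Q = 0.490154, giving −¼ ln(0.490154) = 0.178259.
d = 0.236975 + 0.178259 = 0.415234.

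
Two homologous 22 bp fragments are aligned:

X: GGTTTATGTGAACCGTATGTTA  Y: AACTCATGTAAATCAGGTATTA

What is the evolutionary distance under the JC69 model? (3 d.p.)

The sequences differ at 10 of 22 sites (1, 2, 3, 5, 10, 13, 15, 16, 17, 19), so p = 10/22 ≈ 0.454545.
d = −(3/4) ln(1 − 4p/3) = −0.75 ln(1 − 0.60606) = −0.75 ln(0.39394)
  = −0.75 × (-0.931557) = 0.698668 substitutions/site.

0.699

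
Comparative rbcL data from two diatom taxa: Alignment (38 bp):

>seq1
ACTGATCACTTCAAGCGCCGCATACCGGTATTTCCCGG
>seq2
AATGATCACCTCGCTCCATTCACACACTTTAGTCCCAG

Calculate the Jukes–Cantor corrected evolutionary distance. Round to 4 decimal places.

0.6807

The sequences differ at 17 of 38 sites, so p = 17/38 ≈ 0.447368.
d = −(3/4) ln(1 − 4p/3) = −0.75 ln(1 − 0.596491) = −0.75 ln(0.403509)
  = −0.75 × (-0.907556) = 0.680667 substitutions/site.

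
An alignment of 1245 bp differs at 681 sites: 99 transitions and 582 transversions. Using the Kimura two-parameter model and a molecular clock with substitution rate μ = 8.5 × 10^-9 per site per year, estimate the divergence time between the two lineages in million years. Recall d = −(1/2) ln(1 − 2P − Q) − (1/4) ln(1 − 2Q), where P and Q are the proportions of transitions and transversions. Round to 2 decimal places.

69.15

P = 99/1245 ≈ 0.079518 and Q = 582/1245 ≈ 0.46747.
Under the Kimura two-parameter model, d = −½ ln(1 − 2P − Q) − ¼ ln(1 − 2Q).
1 − 2P − Q = 0.373494, giving −½ ln(0.373494) = 0.492427.
1 − 2Q = 0.06506, giving −¼ ln(0.06506) = 0.683111.
d = 0.492427 + 0.683111 = 1.175538.
Under a molecular clock d = 2μt, so t = d/(2μ) = 1.175538 / (2 × 8.5 × 10^-9) = 69.15 million years.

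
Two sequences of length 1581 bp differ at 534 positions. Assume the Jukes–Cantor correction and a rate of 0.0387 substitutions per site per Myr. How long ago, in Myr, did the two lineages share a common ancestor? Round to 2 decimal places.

p = 534/1581 ≈ 0.337761.
d = −(3/4) ln(1 − 4p/3) = −0.75 ln(1 − 0.450348) = −0.75 ln(0.549652)
  = −0.75 × (-0.598470) = 0.448853 substitutions/site.
Under a molecular clock d = 2μt, so t = d/(2μ) = 0.448853 / (2 × 0.0387) = 5.80 Myr.

5.80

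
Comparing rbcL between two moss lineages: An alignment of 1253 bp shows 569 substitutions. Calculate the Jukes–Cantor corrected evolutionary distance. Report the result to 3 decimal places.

0.698

p = 569/1253 ≈ 0.45411.
d = −(3/4) ln(1 − 4p/3) = −0.75 ln(1 − 0.60548) = −0.75 ln(0.39452)
  = −0.75 × (-0.930085) = 0.697564 substitutions/site.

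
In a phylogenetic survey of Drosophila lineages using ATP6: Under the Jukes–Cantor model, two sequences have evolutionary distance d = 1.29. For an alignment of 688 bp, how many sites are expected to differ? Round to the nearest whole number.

Invert JC69: p = (3/4)(1 − e^(−4d/3)) = 0.75 × (1 − e^(-1.72)) = 0.75 × (1 − 0.179066) = 0.615701.
Expected differing sites = pL ≈ 0.615701 × 688 = 423.602288 ≈ 424.

424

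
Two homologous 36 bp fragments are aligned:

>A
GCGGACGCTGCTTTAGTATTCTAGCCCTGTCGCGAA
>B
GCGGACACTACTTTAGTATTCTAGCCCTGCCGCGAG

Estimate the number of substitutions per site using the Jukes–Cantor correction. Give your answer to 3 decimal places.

The sequences differ at 4 of 36 sites (7, 10, 30, 36), so p = 4/36 ≈ 0.111111.
d = −(3/4) ln(1 − 4p/3) = −0.75 ln(1 − 0.148148) = −0.75 ln(0.851852)
  = −0.75 × (-0.160342) = 0.120257 substitutions/site.

0.120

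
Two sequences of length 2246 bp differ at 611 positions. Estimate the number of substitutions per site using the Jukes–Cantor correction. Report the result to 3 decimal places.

p = 611/2246 ≈ 0.272039.
d = −(3/4) ln(1 − 4p/3) = −0.75 ln(1 − 0.362719) = −0.75 ln(0.637281)
  = −0.75 × (-0.450545) = 0.337909 substitutions/site.

0.338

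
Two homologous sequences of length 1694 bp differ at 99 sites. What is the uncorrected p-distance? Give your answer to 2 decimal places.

p = 99/1694 = 0.058441… ≈ 0.06 (to 2 d.p.).

0.06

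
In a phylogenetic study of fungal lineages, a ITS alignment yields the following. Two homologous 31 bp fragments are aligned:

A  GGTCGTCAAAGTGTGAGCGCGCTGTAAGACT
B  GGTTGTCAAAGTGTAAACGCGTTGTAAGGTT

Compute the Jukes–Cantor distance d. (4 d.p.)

The sequences differ at 6 of 31 sites (4, 15, 17, 22, 29, 30), so p = 6/31 ≈ 0.193548.
d = −(3/4) ln(1 − 4p/3) = −0.75 ln(1 − 0.258064) = −0.75 ln(0.741936)
  = −0.75 × (-0.298492) = 0.223869 substitutions/site.

0.2239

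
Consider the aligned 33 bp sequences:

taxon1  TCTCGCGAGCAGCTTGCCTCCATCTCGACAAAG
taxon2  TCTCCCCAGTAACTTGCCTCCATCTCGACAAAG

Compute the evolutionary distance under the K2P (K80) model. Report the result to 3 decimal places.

0.133

Of 33 sites, 2 differences are transitions and 2 are transversions, so P = 2/33 ≈ 0.060606 and Q = 2/33 ≈ 0.060606.
Under the Kimura two-parameter model, d = −½ ln(1 − 2P − Q) − ¼ ln(1 − 2Q).
1 − 2P − Q = 0.818182, giving −½ ln(0.818182) = 0.100335.
1 − 2Q = 0.878788, giving −¼ ln(0.878788) = 0.032303.
d = 0.100335 + 0.032303 = 0.132638.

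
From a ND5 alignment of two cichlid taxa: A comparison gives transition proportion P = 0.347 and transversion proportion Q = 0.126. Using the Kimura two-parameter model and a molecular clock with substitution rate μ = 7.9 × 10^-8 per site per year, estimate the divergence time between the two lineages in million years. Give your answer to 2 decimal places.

5.89

Under the Kimura two-parameter model, d = −½ ln(1 − 2P − Q) − ¼ ln(1 − 2Q).
1 − 2P − Q = 0.18, giving −½ ln(0.18) = 0.857399.
1 − 2Q = 0.748, giving −¼ ln(0.748) = 0.072588.
d = 0.857399 + 0.072588 = 0.929987.
Under a molecular clock d = 2μt, so t = d/(2μ) = 0.929987 / (2 × 7.9 × 10^-8) = 5.89 million years.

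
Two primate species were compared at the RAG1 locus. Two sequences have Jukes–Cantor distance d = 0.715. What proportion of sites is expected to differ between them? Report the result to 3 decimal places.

p = (3/4)(1 − e^(−4d/3)) = 0.75 × (1 − e^(-0.953333)) = 0.75 × (1 − 0.385454) = 0.460910.

0.461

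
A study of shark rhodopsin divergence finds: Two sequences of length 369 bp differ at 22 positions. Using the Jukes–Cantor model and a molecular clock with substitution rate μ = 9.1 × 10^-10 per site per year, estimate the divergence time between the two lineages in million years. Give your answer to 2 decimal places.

p = 22/369 ≈ 0.059621.
d = −(3/4) ln(1 − 4p/3) = −0.75 ln(1 − 0.079495) = −0.75 ln(0.920505)
  = −0.75 × (-0.082833) = 0.062125 substitutions/site.
Under a molecular clock d = 2μt, so t = d/(2μ) = 0.062125 / (2 × 9.1 × 10^-10) = 34.13 million years.

34.13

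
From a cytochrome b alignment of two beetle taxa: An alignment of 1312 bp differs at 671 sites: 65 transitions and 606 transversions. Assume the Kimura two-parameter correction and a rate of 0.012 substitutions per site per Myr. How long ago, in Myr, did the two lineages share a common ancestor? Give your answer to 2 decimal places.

43.96

P = 65/1312 ≈ 0.049543 and Q = 606/1312 ≈ 0.46189.
Under the Kimura two-parameter model, d = −½ ln(1 − 2P − Q) − ¼ ln(1 − 2Q).
1 − 2P − Q = 0.439024, giving −½ ln(0.439024) = 0.411601.
1 − 2Q = 0.07622, giving −¼ ln(0.07622) = 0.643533.
d = 0.411601 + 0.643533 = 1.055134.
Under a molecular clock d = 2μt, so t = d/(2μ) = 1.055134 / (2 × 0.012) = 43.96 Myr.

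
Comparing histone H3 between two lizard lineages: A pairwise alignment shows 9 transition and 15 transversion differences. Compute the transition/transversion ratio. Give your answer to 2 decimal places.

0.60

R = 9/15 = 0.60.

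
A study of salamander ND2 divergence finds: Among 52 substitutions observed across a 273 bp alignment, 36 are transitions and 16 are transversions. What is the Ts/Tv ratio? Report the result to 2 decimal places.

2.25

R = 36/16 = 2.25.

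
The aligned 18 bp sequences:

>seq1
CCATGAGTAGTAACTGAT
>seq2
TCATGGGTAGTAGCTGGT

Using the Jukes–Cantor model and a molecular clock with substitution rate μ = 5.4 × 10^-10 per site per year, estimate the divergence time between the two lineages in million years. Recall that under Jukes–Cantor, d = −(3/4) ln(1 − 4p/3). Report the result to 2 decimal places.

The sequences differ at 4 of 18 sites (1, 6, 13, 17), so p = 4/18 ≈ 0.222222.
d = −(3/4) ln(1 − 4p/3) = −0.75 ln(1 − 0.296296) = −0.75 ln(0.703704)
  = −0.75 × (-0.351397) = 0.263548 substitutions/site.
Under a molecular clock d = 2μt, so t = d/(2μ) = 0.263548 / (2 × 5.4 × 10^-10) = 244.03 million years.

244.03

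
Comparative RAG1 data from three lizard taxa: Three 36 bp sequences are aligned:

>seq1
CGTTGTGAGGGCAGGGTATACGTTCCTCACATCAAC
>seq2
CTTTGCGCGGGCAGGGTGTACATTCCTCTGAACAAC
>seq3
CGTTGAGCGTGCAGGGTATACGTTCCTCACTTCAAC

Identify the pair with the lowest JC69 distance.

seq1 and seq3

seq1–seq2: 8/36 differ, p = 0.222, d = 0.264.
seq1–seq3: 4/36 differ, p = 0.111, d = 0.120.
seq2–seq3: 9/36 differ, p = 0.250, d = 0.304.
The smallest distance is between seq1 and seq3.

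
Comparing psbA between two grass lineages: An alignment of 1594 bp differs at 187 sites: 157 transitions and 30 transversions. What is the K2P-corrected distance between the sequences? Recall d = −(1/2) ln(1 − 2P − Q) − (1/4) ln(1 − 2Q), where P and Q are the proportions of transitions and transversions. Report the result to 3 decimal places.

0.131

P = 157/1594 ≈ 0.098494 and Q = 30/1594 ≈ 0.018821.
Under the Kimura two-parameter model, d = −½ ln(1 − 2P − Q) − ¼ ln(1 − 2Q).
1 − 2P − Q = 0.784191, giving −½ ln(0.784191) = 0.121551.
1 − 2Q = 0.962358, giving −¼ ln(0.962358) = 0.009592.
d = 0.121551 + 0.009592 = 0.131143.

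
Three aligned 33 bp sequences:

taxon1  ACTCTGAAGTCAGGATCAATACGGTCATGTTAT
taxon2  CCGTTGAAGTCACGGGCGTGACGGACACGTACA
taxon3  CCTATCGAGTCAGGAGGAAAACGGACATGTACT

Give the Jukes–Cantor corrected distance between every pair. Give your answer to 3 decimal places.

d(taxon1,taxon2) = 0.625, d(taxon1,taxon3) = 0.388, d(taxon2,taxon3) = 0.497

taxon1–taxon2: 14/33 sites differ → p ≈ 0.424242, d = −0.75 ln(1 − 0.565656) = 0.625439 ≈ 0.625.
taxon1–taxon3: 10/33 sites differ → p ≈ 0.30303, d = −0.75 ln(1 − 0.40404) = 0.388186 ≈ 0.388.
taxon2–taxon3: 12/33 sites differ → p ≈ 0.363636, d = −0.75 ln(1 − 0.484848) = 0.497470 ≈ 0.497.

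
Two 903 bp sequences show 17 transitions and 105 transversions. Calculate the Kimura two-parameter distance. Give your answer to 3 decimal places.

0.150

P = 17/903 ≈ 0.018826 and Q = 105/903 ≈ 0.116279.
Under the Kimura two-parameter model, d = −½ ln(1 − 2P − Q) − ¼ ln(1 − 2Q).
1 − 2P − Q = 0.846069, giving −½ ln(0.846069) = 0.083577.
1 − 2Q = 0.767442, giving −¼ ln(0.767442) = 0.066173.
d = 0.083577 + 0.066173 = 0.149750.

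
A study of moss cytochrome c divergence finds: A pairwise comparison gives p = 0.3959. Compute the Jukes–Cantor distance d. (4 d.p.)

d = −(3/4) ln(1 − 4p/3) = −0.75 ln(1 − 0.527867) = −0.75 ln(0.472133)
  = −0.75 × (-0.750495) = 0.562871 substitutions/site.

0.5629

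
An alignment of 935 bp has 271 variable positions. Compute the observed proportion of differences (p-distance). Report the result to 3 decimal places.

0.290

p = 271/935 = 0.289839… ≈ 0.290 (to 3 d.p.).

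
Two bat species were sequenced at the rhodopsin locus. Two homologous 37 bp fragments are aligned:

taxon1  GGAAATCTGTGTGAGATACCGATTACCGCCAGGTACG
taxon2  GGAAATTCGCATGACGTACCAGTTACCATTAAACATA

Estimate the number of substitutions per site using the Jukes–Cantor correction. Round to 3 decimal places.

The sequences differ at 16 of 37 sites, so p = 16/37 ≈ 0.432432.
d = −(3/4) ln(1 − 4p/3) = −0.75 ln(1 − 0.576576) = −0.75 ln(0.423424)
  = −0.75 × (-0.859381) = 0.644536 substitutions/site.

0.645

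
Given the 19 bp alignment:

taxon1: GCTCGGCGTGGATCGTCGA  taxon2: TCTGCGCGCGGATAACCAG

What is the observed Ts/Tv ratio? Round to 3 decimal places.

1.250

Transitions are A↔G and C↔T; transversions are all other mismatches.
Transitions: 5. Transversions: 4.
R = 5/4 = 1.250.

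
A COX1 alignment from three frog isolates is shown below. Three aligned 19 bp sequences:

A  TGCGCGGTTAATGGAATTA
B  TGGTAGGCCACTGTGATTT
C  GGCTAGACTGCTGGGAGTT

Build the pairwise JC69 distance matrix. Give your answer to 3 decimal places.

d(A,B) = 0.749, d(A,C) = 0.907, d(B,C) = 0.507

A–B: 9/19 sites differ → p ≈ 0.473684, d = −0.75 ln(1 − 0.631579) = 0.748897 ≈ 0.749.
A–C: 10/19 sites differ → p ≈ 0.526316, d = −0.75 ln(1 − 0.701755) = 0.907380 ≈ 0.907.
B–C: 7/19 sites differ → p ≈ 0.368421, d = −0.75 ln(1 − 0.491228) = 0.506816 ≈ 0.507.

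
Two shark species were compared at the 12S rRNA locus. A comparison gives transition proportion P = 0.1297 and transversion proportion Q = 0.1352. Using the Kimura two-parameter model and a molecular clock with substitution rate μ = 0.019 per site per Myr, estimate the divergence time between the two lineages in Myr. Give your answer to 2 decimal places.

Under the Kimura two-parameter model, d = −½ ln(1 − 2P − Q) − ¼ ln(1 − 2Q).
1 − 2P − Q = 0.6054, giving −½ ln(0.6054) = 0.250933.
1 − 2Q = 0.7296, giving −¼ ln(0.7296) = 0.078815.
d = 0.250933 + 0.078815 = 0.329748.
Under a molecular clock d = 2μt, so t = d/(2μ) = 0.329748 / (2 × 0.019) = 8.68 Myr.

8.68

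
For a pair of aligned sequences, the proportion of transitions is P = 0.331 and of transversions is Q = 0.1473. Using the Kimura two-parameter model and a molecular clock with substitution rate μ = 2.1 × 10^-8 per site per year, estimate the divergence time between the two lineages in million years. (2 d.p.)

Under the Kimura two-parameter model, d = −½ ln(1 − 2P − Q) − ¼ ln(1 − 2Q).
1 − 2P − Q = 0.1907, giving −½ ln(0.1907) = 0.828527.
1 − 2Q = 0.7054, giving −¼ ln(0.7054) = 0.087248.
d = 0.828527 + 0.087248 = 0.915775.
Under a molecular clock d = 2μt, so t = d/(2μ) = 0.915775 / (2 × 2.1 × 10^-8) = 21.80 million years.

21.80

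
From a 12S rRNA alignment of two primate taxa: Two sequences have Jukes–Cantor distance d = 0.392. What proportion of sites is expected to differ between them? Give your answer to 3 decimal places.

0.305

p = (3/4)(1 − e^(−4d/3)) = 0.75 × (1 − e^(-0.522667)) = 0.75 × (1 − 0.592937) = 0.305297.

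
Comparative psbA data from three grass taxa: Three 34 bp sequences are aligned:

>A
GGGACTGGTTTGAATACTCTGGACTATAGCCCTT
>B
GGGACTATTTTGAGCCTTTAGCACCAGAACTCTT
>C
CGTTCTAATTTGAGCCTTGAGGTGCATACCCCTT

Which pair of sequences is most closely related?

A–B: 13/34 differ, p = 0.382, d = 0.535.
A–C: 15/34 differ, p = 0.441, d = 0.665.
B–C: 11/34 differ, p = 0.324, d = 0.423.
The smallest distance is between B and C.

B and C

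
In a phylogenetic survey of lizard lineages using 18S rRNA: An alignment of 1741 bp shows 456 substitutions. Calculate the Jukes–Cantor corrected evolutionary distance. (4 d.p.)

0.3222

p = 456/1741 ≈ 0.261918.
d = −(3/4) ln(1 − 4p/3) = −0.75 ln(1 − 0.349224) = −0.75 ln(0.650776)
  = −0.75 × (-0.429590) = 0.322193 substitutions/site.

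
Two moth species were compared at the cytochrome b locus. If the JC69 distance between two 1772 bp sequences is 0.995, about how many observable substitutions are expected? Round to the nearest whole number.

Invert JC69: p = (3/4)(1 − e^(−4d/3)) = 0.75 × (1 − e^(-1.326667)) = 0.75 × (1 − 0.265360) = 0.550980.
Expected differing sites = pL ≈ 0.550980 × 1772 = 976.33656 ≈ 976.

976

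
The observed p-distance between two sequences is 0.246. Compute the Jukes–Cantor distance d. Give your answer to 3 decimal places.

d = −(3/4) ln(1 − 4p/3) = −0.75 ln(1 − 0.328) = −0.75 ln(0.672)
  = −0.75 × (-0.397497) = 0.298123 substitutions/site.

0.298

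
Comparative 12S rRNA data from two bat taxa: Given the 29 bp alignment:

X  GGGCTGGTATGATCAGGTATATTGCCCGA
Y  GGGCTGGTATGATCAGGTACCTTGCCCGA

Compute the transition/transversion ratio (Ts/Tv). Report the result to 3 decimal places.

1.000

Transitions are A↔G and C↔T; transversions are all other mismatches.
Transitions: 1. Transversions: 1.
R = 1/1 = 1.000.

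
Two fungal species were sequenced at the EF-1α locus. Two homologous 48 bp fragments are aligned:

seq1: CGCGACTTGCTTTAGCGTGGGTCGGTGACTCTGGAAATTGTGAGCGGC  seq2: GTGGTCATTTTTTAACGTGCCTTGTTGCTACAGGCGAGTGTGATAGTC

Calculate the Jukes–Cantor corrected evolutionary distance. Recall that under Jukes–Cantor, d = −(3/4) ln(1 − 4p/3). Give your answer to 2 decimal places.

The sequences differ at 22 of 48 sites, so p = 22/48 ≈ 0.458333.
d = −(3/4) ln(1 − 4p/3) = −0.75 ln(1 − 0.611111) = −0.75 ln(0.388889)
  = −0.75 × (-0.944461) = 0.708346 substitutions/site.

0.71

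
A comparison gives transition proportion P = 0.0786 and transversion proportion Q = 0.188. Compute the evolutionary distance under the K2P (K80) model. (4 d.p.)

0.3296

Under the Kimura two-parameter model, d = −½ ln(1 − 2P − Q) − ¼ ln(1 − 2Q).
1 − 2P − Q = 0.6548, giving −½ ln(0.6548) = 0.211713.
1 − 2Q = 0.624, giving −¼ ln(0.624) = 0.117901.
d = 0.211713 + 0.117901 = 0.329614.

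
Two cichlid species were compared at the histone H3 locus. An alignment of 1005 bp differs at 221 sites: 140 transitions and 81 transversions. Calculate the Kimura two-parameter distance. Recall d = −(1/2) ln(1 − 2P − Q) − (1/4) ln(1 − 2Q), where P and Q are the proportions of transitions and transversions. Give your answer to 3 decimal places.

P = 140/1005 ≈ 0.139303 and Q = 81/1005 ≈ 0.080597.
Under the Kimura two-parameter model, d = −½ ln(1 − 2P − Q) − ¼ ln(1 − 2Q).
1 − 2P − Q = 0.640797, giving −½ ln(0.640797) = 0.222521.
1 − 2Q = 0.838806, giving −¼ ln(0.838806) = 0.043944.
d = 0.222521 + 0.043944 = 0.266465.

0.266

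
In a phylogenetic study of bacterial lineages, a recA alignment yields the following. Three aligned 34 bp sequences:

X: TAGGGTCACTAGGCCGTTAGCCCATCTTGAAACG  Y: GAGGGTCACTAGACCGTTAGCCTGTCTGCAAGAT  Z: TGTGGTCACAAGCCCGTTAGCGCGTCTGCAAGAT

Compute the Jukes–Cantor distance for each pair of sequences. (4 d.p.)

X–Y: 9/34 sites differ → p ≈ 0.264706, d = −0.75 ln(1 − 0.352941) = 0.326488 ≈ 0.3265.
X–Z: 11/34 sites differ → p ≈ 0.323529, d = −0.75 ln(1 − 0.431372) = 0.423397 ≈ 0.4234.
Y–Z: 7/34 sites differ → p ≈ 0.205882, d = −0.75 ln(1 − 0.274509) = 0.240680 ≈ 0.2407.

d(X,Y) = 0.3265, d(X,Z) = 0.4234, d(Y,Z) = 0.2407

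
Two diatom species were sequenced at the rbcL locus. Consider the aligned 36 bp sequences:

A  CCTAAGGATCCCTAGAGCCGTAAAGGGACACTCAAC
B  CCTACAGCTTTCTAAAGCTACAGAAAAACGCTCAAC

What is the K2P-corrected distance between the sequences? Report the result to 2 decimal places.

Of 36 sites, 12 differences are transitions and 2 are transversions, so P = 12/36 ≈ 0.333333 and Q = 2/36 ≈ 0.055556.
Under the Kimura two-parameter model, d = −½ ln(1 − 2P − Q) − ¼ ln(1 − 2Q).
1 − 2P − Q = 0.277778, giving −½ ln(0.277778) = 0.640467.
1 − 2Q = 0.888888, giving −¼ ln(0.888888) = 0.029446.
d = 0.640467 + 0.029446 = 0.669913.

0.67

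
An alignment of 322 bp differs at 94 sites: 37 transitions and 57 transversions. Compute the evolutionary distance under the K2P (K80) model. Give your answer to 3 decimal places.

P = 37/322 ≈ 0.114907 and Q = 57/322 ≈ 0.177019.
Under the Kimura two-parameter model, d = −½ ln(1 − 2P − Q) − ¼ ln(1 − 2Q).
1 − 2P − Q = 0.593167, giving −½ ln(0.593167) = 0.261140.
1 − 2Q = 0.645962, giving −¼ ln(0.645962) = 0.109254.
d = 0.261140 + 0.109254 = 0.370394.

0.370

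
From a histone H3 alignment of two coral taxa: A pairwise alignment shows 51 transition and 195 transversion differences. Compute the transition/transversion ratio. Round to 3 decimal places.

R = 51/195 = 0.261538… ≈ 0.262 (to 3 d.p.).

0.262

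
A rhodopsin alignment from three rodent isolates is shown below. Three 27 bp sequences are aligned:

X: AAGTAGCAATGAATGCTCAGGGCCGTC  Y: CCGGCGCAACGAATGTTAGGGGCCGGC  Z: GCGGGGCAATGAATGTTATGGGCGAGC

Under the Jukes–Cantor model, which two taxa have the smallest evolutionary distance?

Y and Z

X–Y: 9/27 differ, p = 0.333, d = 0.441.
X–Z: 10/27 differ, p = 0.370, d = 0.511.
Y–Z: 6/27 differ, p = 0.222, d = 0.264.
The smallest distance is between Y and Z.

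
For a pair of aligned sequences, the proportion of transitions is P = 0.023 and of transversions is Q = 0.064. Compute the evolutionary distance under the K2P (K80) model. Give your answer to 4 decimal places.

Under the Kimura two-parameter model, d = −½ ln(1 − 2P − Q) − ¼ ln(1 − 2Q).
1 − 2P − Q = 0.89, giving −½ ln(0.89) = 0.058267.
1 − 2Q = 0.872, giving −¼ ln(0.872) = 0.034241.
d = 0.058267 + 0.034241 = 0.092508.

0.0925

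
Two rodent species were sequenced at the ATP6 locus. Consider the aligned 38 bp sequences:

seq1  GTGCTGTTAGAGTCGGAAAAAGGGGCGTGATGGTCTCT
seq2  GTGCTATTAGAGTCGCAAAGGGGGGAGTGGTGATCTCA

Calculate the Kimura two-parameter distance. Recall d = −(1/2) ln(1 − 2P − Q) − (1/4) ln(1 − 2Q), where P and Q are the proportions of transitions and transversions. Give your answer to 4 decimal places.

0.2523

Of 38 sites, 5 differences are transitions and 3 are transversions, so P = 5/38 ≈ 0.131579 and Q = 3/38 ≈ 0.078947.
Under the Kimura two-parameter model, d = −½ ln(1 − 2P − Q) − ¼ ln(1 − 2Q).
1 − 2P − Q = 0.657895, giving −½ ln(0.657895) = 0.209355.
1 − 2Q = 0.842106, giving −¼ ln(0.842106) = 0.042962.
d = 0.209355 + 0.042962 = 0.252317.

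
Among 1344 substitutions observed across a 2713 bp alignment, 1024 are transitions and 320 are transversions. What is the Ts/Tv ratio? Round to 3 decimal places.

3.200

R = 1024/320 = 3.200.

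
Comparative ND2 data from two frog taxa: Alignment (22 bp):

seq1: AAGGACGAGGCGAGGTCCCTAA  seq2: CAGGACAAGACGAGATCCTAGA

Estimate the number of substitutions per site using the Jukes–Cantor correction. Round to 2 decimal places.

The sequences differ at 7 of 22 sites (1, 7, 10, 15, 19, 20, 21), so p = 7/22 ≈ 0.318182.
d = −(3/4) ln(1 − 4p/3) = −0.75 ln(1 − 0.424243) = −0.75 ln(0.575757)
  = −0.75 × (-0.552070) = 0.414053 substitutions/site.

0.41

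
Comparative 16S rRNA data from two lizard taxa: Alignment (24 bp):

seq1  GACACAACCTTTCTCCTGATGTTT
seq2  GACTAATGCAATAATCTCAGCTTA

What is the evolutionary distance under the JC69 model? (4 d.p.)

0.9607

The sequences differ at 13 of 24 sites, so p = 13/24 ≈ 0.541667.
d = −(3/4) ln(1 − 4p/3) = −0.75 ln(1 − 0.722223) = −0.75 ln(0.277777)
  = −0.75 × (-1.280937) = 0.960703 substitutions/site.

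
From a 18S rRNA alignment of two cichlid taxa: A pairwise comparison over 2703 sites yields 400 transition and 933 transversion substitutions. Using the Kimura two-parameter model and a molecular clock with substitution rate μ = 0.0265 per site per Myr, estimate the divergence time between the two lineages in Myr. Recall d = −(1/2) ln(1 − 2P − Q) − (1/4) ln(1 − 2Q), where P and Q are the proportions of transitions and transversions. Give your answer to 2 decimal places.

15.20

P = 400/2703 ≈ 0.147984 and Q = 933/2703 ≈ 0.345172.
Under the Kimura two-parameter model, d = −½ ln(1 − 2P − Q) − ¼ ln(1 − 2Q).
1 − 2P − Q = 0.35886, giving −½ ln(0.35886) = 0.512411.
1 − 2Q = 0.309656, giving −¼ ln(0.309656) = 0.293073.
d = 0.512411 + 0.293073 = 0.805484.
Under a molecular clock d = 2μt, so t = d/(2μ) = 0.805484 / (2 × 0.0265) = 15.20 Myr.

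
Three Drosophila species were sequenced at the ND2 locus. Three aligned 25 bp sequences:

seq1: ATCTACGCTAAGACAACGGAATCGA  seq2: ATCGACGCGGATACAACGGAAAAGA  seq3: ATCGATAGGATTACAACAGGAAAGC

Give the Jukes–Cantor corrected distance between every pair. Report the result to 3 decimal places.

seq1–seq2: 6/25 sites differ → p = 0.24, d = −0.75 ln(1 − 0.32) = 0.289247 ≈ 0.289.
seq1–seq3: 12/25 sites differ → p = 0.48, d = −0.75 ln(1 − 0.64) = 0.766238 ≈ 0.766.
seq2–seq3: 8/25 sites differ → p = 0.32, d = −0.75 ln(1 − 0.426667) = 0.417216 ≈ 0.417.

d(seq1,seq2) = 0.289, d(seq1,seq3) = 0.766, d(seq2,seq3) = 0.417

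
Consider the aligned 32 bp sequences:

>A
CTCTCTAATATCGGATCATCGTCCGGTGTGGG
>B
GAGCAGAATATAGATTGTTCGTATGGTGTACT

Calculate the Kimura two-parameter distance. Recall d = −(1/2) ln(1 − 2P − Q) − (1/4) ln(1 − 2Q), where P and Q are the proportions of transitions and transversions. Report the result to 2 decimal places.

Of 32 sites, 4 differences are transitions and 12 are transversions, so P = 4/32 = 0.125 and Q = 12/32 = 0.375.
Under the Kimura two-parameter model, d = −½ ln(1 − 2P − Q) − ¼ ln(1 − 2Q).
1 − 2P − Q = 0.375, giving −½ ln(0.375) = 0.490415.
1 − 2Q = 0.25, giving −¼ ln(0.25) = 0.346574.
d = 0.490415 + 0.346574 = 0.836989.

0.84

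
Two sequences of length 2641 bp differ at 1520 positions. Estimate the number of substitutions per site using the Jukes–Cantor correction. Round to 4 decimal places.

1.0938

p = 1520/2641 ≈ 0.57554.
d = −(3/4) ln(1 − 4p/3) = −0.75 ln(1 − 0.767387) = −0.75 ln(0.232613)
  = −0.75 × (-1.458379) = 1.093784 substitutions/site.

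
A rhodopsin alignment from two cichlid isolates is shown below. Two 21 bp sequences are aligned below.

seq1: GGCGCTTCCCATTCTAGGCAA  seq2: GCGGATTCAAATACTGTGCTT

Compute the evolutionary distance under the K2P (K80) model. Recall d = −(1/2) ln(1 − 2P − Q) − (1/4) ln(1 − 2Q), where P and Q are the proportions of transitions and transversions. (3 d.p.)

0.857

Of 21 sites, 1 differences are transitions and 9 are transversions, so P = 1/21 ≈ 0.047619 and Q = 9/21 ≈ 0.428571.
Under the Kimura two-parameter model, d = −½ ln(1 − 2P − Q) − ¼ ln(1 − 2Q).
1 − 2P − Q = 0.476191, giving −½ ln(0.476191) = 0.370968.
1 − 2Q = 0.142858, giving −¼ ln(0.142858) = 0.486476.
d = 0.370968 + 0.486476 = 0.857444.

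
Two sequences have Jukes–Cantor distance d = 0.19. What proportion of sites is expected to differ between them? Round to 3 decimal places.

0.168

p = (3/4)(1 − e^(−4d/3)) = 0.75 × (1 − e^(-0.253333)) = 0.75 × (1 − 0.776209) = 0.167843.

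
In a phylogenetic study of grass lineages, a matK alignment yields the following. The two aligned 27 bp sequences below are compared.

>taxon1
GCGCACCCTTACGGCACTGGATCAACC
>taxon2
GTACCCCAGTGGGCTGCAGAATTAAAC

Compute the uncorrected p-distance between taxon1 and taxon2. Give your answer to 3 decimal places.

0.519

The sequences differ at 14 of 27 positions.
p = 14/27 = 0.518518… ≈ 0.519 (to 3 d.p.).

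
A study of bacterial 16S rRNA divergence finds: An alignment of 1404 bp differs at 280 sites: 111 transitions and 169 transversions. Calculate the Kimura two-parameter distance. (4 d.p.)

0.2321

P = 111/1404 ≈ 0.07906 and Q = 169/1404 ≈ 0.12037.
Under the Kimura two-parameter model, d = −½ ln(1 − 2P − Q) − ¼ ln(1 − 2Q).
1 − 2P − Q = 0.72151, giving −½ ln(0.72151) = 0.163205.
1 − 2Q = 0.75926, giving −¼ ln(0.75926) = 0.068853.
d = 0.163205 + 0.068853 = 0.232058.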